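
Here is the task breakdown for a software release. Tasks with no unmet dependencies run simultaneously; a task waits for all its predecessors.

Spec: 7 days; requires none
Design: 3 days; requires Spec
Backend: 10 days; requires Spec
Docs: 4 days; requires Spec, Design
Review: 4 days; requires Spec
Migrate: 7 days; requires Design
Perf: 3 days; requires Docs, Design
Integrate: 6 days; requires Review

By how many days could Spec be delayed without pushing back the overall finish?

0

Spec→Design→Docs→Perf = 7+3+4+3 = 17 sets the makespan at 17 days.
Spec finishes as early as 7 and must finish by 7.
Slack of Spec = 0 − 0 = 0 days.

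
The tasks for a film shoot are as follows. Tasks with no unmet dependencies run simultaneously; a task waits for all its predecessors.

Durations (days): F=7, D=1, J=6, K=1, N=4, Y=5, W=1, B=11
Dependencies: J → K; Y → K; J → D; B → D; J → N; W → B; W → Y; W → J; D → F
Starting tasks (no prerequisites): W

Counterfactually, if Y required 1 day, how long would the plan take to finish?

20

Actual critical path: W→B→D→F = 1+11+1+7 = 20 ⇒ 20 days.
Y has 13 days of float (longest path through it is 7).
The critical path is still W→B→D→F; finish is now 20 days.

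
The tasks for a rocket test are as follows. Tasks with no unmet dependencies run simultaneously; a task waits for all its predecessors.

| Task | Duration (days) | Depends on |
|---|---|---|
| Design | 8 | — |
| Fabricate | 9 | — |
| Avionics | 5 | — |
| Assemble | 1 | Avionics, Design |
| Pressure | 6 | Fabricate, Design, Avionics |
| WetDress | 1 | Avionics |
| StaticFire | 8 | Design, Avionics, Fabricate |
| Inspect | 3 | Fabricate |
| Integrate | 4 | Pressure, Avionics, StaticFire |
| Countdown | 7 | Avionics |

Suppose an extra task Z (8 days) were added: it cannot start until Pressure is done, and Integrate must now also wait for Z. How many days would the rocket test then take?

Originally the rocket test takes 21 days.
With Z inserted, Integrate now waits for max(Pressure, Avionics, StaticFire, Z).
New critical path: Fabricate→Pressure→Z→Integrate = 9+6+8+4 = 27 ⇒ 27 days.

27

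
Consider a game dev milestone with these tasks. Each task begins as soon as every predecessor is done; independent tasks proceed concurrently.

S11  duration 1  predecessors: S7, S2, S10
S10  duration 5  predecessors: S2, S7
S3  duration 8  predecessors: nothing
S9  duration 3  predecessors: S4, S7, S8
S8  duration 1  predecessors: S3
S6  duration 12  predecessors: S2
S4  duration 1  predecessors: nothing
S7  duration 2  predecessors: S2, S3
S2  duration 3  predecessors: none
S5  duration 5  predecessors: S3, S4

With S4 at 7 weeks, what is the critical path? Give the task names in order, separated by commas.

As given, the longest chain is S3→S7→S10→S11 = 8+2+5+1 = 16, so the finish is 16 weeks.
S4 has 10 weeks of float (longest path through it is 6).
No other chain overtakes it, so the finish is 16 weeks.

S3, S7, S10, S11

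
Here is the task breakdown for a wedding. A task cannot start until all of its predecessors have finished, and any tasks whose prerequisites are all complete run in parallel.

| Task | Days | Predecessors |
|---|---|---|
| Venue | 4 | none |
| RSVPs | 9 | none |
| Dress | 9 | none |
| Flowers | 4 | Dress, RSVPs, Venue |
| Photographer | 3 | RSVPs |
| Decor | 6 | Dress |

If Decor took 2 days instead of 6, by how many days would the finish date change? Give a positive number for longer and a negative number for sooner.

Critical path before the change: Dress→Decor = 9+6 = 15 giving 15 days.
Decor lies on that path, so at 2 days the path becomes 11 days.
The binding chain switches to RSVPs→Flowers = 9+4 = 13; finish 13 days.
Change in finish: 13 − 15 = -2 days.

-2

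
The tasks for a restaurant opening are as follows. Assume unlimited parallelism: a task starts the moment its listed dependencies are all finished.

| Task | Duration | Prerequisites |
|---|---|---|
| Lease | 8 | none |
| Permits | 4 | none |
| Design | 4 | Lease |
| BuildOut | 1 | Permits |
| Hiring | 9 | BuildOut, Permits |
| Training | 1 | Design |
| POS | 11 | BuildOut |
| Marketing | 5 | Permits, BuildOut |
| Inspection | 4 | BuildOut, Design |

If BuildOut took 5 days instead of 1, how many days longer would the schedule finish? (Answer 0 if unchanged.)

The binding path is Permits→BuildOut→POS = 4+1+11 = 16; finish at 16 days.
BuildOut lies on that path, so at 5 days the path becomes 20 days.
The critical path is still Permits→BuildOut→POS; finish is now 20 days.
Change in finish: 20 − 16 = +4 days.

4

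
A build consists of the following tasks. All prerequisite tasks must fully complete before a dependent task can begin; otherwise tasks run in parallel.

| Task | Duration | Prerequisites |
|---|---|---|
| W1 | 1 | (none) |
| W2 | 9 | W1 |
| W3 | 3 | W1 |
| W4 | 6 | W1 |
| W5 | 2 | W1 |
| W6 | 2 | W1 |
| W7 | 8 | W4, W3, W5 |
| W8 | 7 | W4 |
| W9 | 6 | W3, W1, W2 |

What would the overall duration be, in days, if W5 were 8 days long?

Actual critical path: W1→W2→W9 = 1+9+6 = 16 ⇒ 16 days.
W5 is off the critical path — its longest chain is 11 days, giving 5 of slack.
New critical path: W1→W5→W7 = 1+8+8 = 17 ⇒ 17 days.

17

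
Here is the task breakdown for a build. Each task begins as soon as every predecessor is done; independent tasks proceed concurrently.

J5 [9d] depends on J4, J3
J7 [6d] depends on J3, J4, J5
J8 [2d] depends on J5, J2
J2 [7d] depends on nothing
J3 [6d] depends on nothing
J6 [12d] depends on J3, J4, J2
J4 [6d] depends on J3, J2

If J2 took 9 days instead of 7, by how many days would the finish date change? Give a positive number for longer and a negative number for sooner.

2

As given, the longest chain is J2→J4→J5→J7 = 7+6+9+6 = 28, so the finish is 28 days.
J2 lies on that path, so at 9 days the path becomes 30 days.
The critical path is still J2→J4→J5→J7; finish is now 30 days.
Change in finish: 30 − 28 = +2 days.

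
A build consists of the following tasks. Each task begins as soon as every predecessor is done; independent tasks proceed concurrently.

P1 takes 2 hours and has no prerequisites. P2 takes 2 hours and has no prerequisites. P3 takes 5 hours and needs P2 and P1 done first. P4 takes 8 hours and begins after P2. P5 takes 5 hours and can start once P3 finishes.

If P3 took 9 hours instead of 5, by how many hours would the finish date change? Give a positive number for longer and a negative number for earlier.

Baseline: P1→P3→P5 = 2+5+5 = 12 → 12 hours.
P3 lies on that path, so at 9 hours the path becomes 16 hours.
That remains the longest chain; total 16 hours.
Change in finish: 16 − 12 = +4 hours.

4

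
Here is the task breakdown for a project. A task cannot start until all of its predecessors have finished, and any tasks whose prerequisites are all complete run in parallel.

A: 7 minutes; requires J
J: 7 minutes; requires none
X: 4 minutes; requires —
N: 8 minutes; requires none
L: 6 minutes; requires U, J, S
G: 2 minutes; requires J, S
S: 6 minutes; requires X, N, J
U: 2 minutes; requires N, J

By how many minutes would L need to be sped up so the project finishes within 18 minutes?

2

Current finish: 20 minutes; target: 18.
L is on every critical path, so each minute cut from L cuts the finish by one (this holds down to a finish of 16).
Need 20 − 18 = 2 minutes off L → L becomes 4 minutes, finish becomes 18.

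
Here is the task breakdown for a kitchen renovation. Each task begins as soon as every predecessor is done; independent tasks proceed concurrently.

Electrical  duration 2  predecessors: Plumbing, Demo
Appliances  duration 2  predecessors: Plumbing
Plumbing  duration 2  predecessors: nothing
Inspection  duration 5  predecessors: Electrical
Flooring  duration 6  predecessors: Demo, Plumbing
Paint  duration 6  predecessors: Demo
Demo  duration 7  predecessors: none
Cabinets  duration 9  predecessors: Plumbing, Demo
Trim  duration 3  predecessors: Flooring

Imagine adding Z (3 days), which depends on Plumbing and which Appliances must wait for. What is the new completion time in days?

16

Originally the project takes 16 days.
With Z inserted, Appliances now waits for max(Plumbing, Z).
New critical path: Demo→Flooring→Trim = 7+6+3 = 16 ⇒ 16 days.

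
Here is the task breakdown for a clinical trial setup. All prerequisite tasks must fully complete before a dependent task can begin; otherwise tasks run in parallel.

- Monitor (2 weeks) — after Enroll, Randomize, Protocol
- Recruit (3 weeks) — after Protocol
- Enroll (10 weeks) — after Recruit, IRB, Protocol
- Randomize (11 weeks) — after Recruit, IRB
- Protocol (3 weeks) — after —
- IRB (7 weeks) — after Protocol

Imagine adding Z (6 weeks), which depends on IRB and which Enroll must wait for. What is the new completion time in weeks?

28

Originally the clinical trial setup takes 23 weeks.
With Z inserted, Enroll now waits for max(Recruit, IRB, Protocol, Z).
New critical path: Protocol→IRB→Z→Enroll→Monitor = 3+7+6+10+2 = 28 ⇒ 28 weeks.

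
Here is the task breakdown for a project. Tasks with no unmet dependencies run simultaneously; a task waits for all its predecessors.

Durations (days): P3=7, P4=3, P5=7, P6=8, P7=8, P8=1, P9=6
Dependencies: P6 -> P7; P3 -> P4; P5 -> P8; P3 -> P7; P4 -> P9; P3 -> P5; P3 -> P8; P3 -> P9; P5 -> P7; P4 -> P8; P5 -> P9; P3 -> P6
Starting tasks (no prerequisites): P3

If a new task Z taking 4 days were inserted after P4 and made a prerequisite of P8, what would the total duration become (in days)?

23

Originally the schedule takes 23 days.
With Z inserted, P8 now waits for max(P3, P5, P4, Z).
New critical path: P3→P6→P7 = 7+8+8 = 23 ⇒ 23 days.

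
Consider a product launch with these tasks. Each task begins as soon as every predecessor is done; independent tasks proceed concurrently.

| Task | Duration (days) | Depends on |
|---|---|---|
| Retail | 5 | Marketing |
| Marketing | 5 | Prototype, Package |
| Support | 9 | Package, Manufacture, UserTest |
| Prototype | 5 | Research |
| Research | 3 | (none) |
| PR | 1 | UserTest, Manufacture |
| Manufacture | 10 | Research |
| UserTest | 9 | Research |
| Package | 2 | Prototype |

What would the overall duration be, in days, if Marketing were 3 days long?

22

Critical path before the change: Research→Manufacture→Support = 3+10+9 = 22 giving 22 days.
The longest path through Marketing is only 20 days, so Marketing has float 2.
The critical path is still Research→Manufacture→Support; finish is now 22 days.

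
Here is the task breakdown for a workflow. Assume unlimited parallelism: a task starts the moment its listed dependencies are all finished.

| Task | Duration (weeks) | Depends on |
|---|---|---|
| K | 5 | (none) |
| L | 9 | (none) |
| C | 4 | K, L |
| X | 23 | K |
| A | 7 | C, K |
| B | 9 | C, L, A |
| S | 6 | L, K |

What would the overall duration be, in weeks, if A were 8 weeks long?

Baseline: L→C→A→B = 9+4+7+9 = 29 → 29 weeks.
A is on the critical path; changing it to 8 makes that path 30 weeks.
That remains the longest chain; total 30 weeks.

30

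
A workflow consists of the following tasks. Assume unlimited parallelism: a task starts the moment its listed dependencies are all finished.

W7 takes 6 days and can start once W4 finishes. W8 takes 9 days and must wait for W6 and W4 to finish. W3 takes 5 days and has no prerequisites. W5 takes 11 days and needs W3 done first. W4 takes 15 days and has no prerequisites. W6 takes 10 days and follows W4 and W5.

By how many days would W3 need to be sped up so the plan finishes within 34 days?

1

Current finish: 35 days; target: 34.
W3 is on every critical path, so each day cut from W3 cuts the finish by one (this holds down to a finish of 34).
Need 35 − 34 = 1 day off W3 → W3 becomes 4 days, finish becomes 34.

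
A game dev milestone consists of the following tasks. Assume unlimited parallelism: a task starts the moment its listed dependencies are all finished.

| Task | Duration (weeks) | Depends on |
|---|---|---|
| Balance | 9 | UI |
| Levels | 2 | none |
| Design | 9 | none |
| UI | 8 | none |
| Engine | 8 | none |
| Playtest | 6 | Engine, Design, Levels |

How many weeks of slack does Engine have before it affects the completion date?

UI→Balance = 8+9 = 17 sets the makespan at 17 weeks.
The longest chain containing Engine totals 14 weeks.
Slack of Engine = 3 − 0 = 3 weeks.

3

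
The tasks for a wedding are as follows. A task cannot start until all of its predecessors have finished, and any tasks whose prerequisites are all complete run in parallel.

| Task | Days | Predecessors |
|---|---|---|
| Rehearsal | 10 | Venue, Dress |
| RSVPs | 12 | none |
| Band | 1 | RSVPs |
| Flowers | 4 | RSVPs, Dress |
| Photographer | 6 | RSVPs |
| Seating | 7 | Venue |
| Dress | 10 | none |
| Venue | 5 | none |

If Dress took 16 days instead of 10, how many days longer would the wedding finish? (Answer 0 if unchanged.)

6

Baseline: Dress→Rehearsal = 10+10 = 20 → 20 days.
Dress lies on that path, so at 16 days the path becomes 26 days.
That remains the longest chain; total 26 days.
Change in finish: 26 − 20 = +6 days.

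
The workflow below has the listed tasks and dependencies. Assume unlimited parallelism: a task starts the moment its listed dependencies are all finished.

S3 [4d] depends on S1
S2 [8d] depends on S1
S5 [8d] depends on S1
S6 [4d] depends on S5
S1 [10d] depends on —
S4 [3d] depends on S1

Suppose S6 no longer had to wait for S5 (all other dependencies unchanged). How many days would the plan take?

18

Original critical path: S1→S5→S6 = 10+8+4 = 22 ⇒ 22 days.
Without S5→S6, S6's earliest start moves from 18 to 0.
After: S1→S2 = 10+8 = 18 → 18 days.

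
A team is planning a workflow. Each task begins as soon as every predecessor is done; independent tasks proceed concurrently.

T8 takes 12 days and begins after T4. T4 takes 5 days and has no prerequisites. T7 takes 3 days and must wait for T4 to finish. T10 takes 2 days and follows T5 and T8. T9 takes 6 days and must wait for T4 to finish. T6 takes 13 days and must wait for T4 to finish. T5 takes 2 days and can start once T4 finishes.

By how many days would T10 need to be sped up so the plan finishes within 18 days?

1

Current finish: 19 days; target: 18.
T10 is on every critical path, so each day cut from T10 cuts the finish by one (this holds down to a finish of 18).
Need 19 − 18 = 1 day off T10 → T10 becomes 1 day, finish becomes 18.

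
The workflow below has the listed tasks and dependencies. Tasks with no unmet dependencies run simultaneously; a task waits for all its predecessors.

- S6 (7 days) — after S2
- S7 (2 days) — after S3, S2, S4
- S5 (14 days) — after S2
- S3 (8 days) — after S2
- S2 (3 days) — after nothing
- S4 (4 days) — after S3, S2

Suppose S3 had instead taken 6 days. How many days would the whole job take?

17

As given, the longest chain is S2→S3→S4→S7 = 3+8+4+2 = 17, so the finish is 17 days.
Since S3 is critical, the -2 change carries straight to that chain (now 15 days).
New critical path: S2→S5 = 3+14 = 17 ⇒ 17 days.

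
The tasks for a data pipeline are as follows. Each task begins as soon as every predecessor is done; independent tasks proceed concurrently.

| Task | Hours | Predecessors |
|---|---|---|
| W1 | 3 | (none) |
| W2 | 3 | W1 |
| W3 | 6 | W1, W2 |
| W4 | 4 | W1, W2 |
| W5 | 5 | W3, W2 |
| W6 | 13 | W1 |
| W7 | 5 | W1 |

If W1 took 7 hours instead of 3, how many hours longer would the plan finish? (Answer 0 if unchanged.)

Baseline: W1→W2→W3→W5 = 3+3+6+5 = 17 → 17 hours.
W1 lies on that path, so at 7 hours the path becomes 21 hours.
No other chain overtakes it, so the finish is 21 hours.
Change in finish: 21 − 17 = +4 hours.

4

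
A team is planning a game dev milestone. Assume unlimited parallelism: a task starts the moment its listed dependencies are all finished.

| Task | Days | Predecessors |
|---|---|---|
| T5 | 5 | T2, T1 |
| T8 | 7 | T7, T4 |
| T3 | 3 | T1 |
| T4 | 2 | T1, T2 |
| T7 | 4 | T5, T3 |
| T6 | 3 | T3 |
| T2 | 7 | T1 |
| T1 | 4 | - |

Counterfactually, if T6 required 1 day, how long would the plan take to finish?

Critical path before the change: T1→T2→T5→T7→T8 = 4+7+5+4+7 = 27 giving 27 days.
T6 is off the critical path — its longest chain is 10 days, giving 17 of slack.
The critical path is still T1→T2→T5→T7→T8; finish is now 27 days.

27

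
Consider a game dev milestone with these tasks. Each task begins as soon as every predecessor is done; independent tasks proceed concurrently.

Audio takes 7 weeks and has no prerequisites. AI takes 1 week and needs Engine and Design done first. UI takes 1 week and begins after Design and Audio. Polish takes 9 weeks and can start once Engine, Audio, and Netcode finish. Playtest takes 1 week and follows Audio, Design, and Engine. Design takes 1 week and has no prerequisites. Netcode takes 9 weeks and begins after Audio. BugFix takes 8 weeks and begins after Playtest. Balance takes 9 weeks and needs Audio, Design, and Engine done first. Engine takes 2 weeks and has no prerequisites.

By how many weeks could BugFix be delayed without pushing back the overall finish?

9

Critical path: Audio→Netcode→Polish = 7+9+9 = 25, so the finish is 25 weeks.
BugFix finishes as early as 16 and must finish by 25.
So BugFix can slip 25 − 16 = 9 weeks.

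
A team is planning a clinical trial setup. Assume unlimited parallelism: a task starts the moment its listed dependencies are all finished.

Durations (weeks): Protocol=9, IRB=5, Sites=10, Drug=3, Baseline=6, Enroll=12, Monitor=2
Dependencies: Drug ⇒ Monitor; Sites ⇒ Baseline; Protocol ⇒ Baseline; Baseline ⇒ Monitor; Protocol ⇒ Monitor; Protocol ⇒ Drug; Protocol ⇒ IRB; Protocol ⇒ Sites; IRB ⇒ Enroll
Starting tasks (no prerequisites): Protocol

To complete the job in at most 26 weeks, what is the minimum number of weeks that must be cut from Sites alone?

1

Current finish: 27 weeks; target: 26.
Sites is on every critical path, so each week cut from Sites cuts the finish by one (this holds down to a finish of 26).
Need 27 − 26 = 1 week off Sites → Sites becomes 9 weeks, finish becomes 26.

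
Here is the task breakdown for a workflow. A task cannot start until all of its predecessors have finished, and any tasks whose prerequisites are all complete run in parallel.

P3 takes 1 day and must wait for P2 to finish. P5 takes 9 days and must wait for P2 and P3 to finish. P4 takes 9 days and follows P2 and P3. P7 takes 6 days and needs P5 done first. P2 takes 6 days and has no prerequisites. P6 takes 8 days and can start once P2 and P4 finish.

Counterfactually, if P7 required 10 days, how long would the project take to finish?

26

The binding path is P2→P3→P4→P6 = 6+1+9+8 = 24; finish at 24 days.
P7 has 2 days of float (longest path through it is 22).
Now P2→P3→P5→P7 = 6+1+9+10 = 26 is longest, so the finish becomes 26 days.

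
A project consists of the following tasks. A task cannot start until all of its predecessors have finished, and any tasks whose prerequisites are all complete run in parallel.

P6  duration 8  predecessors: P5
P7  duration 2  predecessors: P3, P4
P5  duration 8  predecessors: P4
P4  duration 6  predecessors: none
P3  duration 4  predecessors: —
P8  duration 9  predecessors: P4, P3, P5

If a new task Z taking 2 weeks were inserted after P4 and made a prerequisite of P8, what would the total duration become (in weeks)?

23

Originally the project takes 23 weeks.
With Z inserted, P8 now waits for max(P4, P3, P5, Z).
New critical path: P4→P5→P8 = 6+8+9 = 23 ⇒ 23 weeks.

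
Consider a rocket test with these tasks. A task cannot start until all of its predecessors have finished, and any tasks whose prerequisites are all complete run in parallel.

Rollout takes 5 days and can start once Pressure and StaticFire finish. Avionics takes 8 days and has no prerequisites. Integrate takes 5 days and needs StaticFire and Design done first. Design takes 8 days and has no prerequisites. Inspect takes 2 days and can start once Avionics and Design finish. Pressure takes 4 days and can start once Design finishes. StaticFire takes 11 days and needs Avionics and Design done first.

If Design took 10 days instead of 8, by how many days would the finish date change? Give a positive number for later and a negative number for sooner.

2

Baseline: Design→StaticFire→Integrate = 8+11+5 = 24 → 24 days.
Design is on the critical path; changing it to 10 makes that path 26 days.
That remains the longest chain; total 26 days.
Change in finish: 26 − 24 = +2 days.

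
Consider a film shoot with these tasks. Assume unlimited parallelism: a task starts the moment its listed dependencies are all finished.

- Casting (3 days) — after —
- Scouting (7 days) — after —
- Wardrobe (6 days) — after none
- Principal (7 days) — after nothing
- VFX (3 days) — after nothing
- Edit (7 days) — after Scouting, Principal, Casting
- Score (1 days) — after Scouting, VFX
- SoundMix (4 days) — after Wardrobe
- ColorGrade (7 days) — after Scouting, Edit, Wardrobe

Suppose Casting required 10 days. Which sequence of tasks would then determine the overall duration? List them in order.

Critical path before the change: Scouting→Edit→ColorGrade = 7+7+7 = 21 giving 21 days.
Casting is off the critical path — its longest chain is 17 days, giving 4 of slack.
The binding chain switches to Casting→Edit→ColorGrade = 10+7+7 = 24; finish 24 days.

Casting, Edit, ColorGrade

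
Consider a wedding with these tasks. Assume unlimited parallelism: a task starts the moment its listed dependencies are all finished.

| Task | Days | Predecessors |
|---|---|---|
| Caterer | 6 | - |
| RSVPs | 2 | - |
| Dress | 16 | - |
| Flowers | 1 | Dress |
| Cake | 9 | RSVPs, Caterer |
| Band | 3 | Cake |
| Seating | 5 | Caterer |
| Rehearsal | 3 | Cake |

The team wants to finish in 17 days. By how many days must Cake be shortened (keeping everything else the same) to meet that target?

Current finish: 18 days; target: 17.
Cake is on every critical path, so each day cut from Cake cuts the finish by one (this holds down to a finish of 17).
Need 18 − 17 = 1 day off Cake → Cake becomes 8 days, finish becomes 17.

1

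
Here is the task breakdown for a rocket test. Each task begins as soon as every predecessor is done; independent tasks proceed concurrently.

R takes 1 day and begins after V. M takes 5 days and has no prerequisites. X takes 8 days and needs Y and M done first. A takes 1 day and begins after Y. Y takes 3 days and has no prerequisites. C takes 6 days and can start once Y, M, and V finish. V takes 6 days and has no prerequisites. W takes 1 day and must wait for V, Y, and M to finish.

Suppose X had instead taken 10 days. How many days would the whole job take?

15

Actual critical path: M→X = 5+8 = 13 ⇒ 13 days.
X lies on that path, so at 10 days the path becomes 15 days.
No other chain overtakes it, so the finish is 15 days.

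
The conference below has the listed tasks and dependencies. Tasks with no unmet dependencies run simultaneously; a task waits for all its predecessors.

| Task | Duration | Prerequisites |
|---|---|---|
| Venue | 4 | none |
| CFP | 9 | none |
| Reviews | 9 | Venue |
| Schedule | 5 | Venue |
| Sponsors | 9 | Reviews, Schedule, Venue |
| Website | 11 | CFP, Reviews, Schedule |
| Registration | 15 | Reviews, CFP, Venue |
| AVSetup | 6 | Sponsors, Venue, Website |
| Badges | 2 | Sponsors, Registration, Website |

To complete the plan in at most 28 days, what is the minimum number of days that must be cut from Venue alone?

Current finish: 30 days; target: 28.
Venue is on every critical path, so each day cut from Venue cuts the finish by one (this holds down to a finish of 27).
Need 30 − 28 = 2 days off Venue → Venue becomes 2 days, finish becomes 28.

2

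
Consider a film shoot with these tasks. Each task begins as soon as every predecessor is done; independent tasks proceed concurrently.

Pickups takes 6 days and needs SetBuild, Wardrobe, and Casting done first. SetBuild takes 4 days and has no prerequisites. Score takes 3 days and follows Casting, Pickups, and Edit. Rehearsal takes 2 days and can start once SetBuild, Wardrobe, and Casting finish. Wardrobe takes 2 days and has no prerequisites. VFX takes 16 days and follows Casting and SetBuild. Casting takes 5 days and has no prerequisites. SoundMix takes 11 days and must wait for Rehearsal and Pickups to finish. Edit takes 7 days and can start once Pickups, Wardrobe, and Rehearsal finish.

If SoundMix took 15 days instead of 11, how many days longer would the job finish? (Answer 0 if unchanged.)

Baseline: Casting→Pickups→SoundMix = 5+6+11 = 22 → 22 days.
SoundMix lies on that path, so at 15 days the path becomes 26 days.
That remains the longest chain; total 26 days.
Change in finish: 26 − 22 = +4 days.

4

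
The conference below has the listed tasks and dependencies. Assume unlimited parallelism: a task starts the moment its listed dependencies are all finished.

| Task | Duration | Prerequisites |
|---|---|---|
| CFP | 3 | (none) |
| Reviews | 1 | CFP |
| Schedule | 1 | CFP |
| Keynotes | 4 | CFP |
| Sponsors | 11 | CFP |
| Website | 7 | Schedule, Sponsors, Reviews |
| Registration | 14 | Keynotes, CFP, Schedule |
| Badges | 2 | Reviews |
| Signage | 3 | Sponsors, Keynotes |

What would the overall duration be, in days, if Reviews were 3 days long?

21

The binding path is CFP→Keynotes→Registration = 3+4+14 = 21; finish at 21 days.
The longest path through Reviews is only 11 days, so Reviews has float 10.
No other chain overtakes it, so the finish is 21 days.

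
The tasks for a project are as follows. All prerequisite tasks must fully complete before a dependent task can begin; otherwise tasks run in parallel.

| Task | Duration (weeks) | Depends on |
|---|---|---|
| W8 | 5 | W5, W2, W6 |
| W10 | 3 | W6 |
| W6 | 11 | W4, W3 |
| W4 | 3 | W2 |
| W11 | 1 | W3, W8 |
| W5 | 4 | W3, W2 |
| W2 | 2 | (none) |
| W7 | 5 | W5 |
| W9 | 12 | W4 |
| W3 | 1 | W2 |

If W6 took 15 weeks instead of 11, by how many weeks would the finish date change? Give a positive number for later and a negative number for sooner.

As given, the longest chain is W2→W4→W6→W8→W11 = 2+3+11+5+1 = 22, so the finish is 22 weeks.
W6 lies on that path, so at 15 weeks the path becomes 26 weeks.
No other chain overtakes it, so the finish is 26 weeks.
Change in finish: 26 − 22 = +4 weeks.

4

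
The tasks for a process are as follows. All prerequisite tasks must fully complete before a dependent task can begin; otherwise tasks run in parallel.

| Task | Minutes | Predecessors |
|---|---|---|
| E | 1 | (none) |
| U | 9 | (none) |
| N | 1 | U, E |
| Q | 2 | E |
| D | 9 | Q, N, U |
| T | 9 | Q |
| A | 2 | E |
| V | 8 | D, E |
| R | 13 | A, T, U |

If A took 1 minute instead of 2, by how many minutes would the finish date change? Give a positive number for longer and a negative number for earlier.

Actual critical path: U→N→D→V = 9+1+9+8 = 27 ⇒ 27 minutes.
A has 11 minutes of float (longest path through it is 16).
The critical path is still U→N→D→V; finish is now 27 minutes.
Change in finish: 27 − 27 = +0 minutes.

0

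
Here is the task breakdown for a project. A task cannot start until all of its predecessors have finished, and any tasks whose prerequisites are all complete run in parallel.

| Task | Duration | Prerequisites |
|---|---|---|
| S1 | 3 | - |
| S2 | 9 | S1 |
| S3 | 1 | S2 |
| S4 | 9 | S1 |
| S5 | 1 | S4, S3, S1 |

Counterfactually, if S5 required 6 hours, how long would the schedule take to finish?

19

The binding path is S1→S2→S3→S5 = 3+9+1+1 = 14; finish at 14 hours.
S5 lies on that path, so at 6 hours the path becomes 19 hours.
No other chain overtakes it, so the finish is 19 hours.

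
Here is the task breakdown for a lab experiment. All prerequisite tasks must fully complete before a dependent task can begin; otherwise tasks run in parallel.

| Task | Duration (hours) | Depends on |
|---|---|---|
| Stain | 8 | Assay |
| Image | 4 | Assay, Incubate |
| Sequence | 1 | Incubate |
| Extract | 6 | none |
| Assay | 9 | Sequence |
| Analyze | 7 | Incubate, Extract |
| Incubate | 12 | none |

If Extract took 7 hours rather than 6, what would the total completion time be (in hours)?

30

As given, the longest chain is Incubate→Sequence→Assay→Stain = 12+1+9+8 = 30, so the finish is 30 hours.
Extract is off the critical path — its longest chain is 13 hours, giving 17 of slack.
That remains the longest chain; total 30 hours.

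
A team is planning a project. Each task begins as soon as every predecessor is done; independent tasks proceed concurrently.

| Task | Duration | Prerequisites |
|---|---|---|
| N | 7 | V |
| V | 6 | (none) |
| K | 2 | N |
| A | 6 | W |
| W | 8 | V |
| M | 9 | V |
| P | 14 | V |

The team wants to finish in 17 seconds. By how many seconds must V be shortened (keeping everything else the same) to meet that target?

3

Current finish: 20 seconds; target: 17.
V is on every critical path, so each second cut from V cuts the finish by one (this holds down to a finish of 15).
Need 20 − 17 = 3 seconds off V → V becomes 3 seconds, finish becomes 17.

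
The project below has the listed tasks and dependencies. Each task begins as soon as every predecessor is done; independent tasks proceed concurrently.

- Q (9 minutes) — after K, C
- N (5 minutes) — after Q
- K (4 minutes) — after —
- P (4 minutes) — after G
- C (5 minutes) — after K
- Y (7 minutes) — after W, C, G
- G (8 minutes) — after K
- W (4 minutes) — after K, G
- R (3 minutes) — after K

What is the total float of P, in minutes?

K→G→W→Y = 4+8+4+7 = 23 sets the makespan at 23 minutes.
P finishes as early as 16 and must finish by 23.
So P can slip 23 − 16 = 7 minutes.

7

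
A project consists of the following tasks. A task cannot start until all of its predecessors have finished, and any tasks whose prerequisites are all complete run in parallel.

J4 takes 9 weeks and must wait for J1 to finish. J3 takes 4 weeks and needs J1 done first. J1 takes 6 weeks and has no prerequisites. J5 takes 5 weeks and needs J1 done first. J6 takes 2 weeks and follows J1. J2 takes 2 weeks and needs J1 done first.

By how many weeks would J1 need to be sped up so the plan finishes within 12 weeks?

Current finish: 15 weeks; target: 12.
J1 is on every critical path, so each week cut from J1 cuts the finish by one (this holds down to a finish of 10).
Need 15 − 12 = 3 weeks off J1 → J1 becomes 3 weeks, finish becomes 12.

3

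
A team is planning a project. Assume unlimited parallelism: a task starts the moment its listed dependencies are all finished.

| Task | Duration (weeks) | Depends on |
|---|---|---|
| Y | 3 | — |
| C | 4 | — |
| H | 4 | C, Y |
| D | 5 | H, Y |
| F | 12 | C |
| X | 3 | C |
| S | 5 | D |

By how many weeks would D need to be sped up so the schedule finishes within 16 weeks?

Current finish: 18 weeks; target: 16.
D is on every critical path, so each week cut from D cuts the finish by one (this holds down to a finish of 16).
Need 18 − 16 = 2 weeks off D → D becomes 3 weeks, finish becomes 16.

2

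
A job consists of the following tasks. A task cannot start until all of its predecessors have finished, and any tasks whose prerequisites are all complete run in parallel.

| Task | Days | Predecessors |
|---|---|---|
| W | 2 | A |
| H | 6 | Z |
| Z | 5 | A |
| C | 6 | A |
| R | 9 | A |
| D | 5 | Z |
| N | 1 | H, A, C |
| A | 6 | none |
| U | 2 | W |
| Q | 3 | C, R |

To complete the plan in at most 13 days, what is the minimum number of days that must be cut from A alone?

Current finish: 18 days; target: 13.
A is on every critical path, so each day cut from A cuts the finish by one (this holds down to a finish of 13).
Need 18 − 13 = 5 days off A → A becomes 1 day, finish becomes 13.

5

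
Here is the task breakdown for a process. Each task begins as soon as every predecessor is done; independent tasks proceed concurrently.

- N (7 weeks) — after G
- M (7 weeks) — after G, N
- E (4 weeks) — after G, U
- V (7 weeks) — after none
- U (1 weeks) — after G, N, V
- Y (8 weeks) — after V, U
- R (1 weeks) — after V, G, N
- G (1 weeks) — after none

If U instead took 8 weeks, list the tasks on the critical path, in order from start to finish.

Critical path before the change: G→N→U→Y = 1+7+1+8 = 17 giving 17 weeks.
U lies on that path, so at 8 weeks the path becomes 24 weeks.
No other chain overtakes it, so the finish is 24 weeks.

G, N, U, Y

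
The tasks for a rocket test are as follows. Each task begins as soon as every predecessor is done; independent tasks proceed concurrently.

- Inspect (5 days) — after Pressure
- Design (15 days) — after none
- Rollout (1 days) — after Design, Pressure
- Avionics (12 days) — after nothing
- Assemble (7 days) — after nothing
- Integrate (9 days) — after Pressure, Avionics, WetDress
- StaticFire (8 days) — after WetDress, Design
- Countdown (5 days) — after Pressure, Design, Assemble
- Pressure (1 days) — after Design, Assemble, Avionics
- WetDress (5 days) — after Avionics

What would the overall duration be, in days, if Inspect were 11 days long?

As given, the longest chain is Avionics→WetDress→Integrate = 12+5+9 = 26, so the finish is 26 days.
Inspect is off the critical path — its longest chain is 21 days, giving 5 of slack.
New critical path: Design→Pressure→Inspect = 15+1+11 = 27 ⇒ 27 days.

27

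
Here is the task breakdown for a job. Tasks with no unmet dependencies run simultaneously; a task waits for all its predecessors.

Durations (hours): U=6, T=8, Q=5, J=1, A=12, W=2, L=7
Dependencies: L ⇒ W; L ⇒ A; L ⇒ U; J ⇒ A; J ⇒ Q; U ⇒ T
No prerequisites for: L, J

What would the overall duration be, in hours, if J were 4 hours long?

Actual critical path: L→U→T = 7+6+8 = 21 ⇒ 21 hours.
J is off the critical path — its longest chain is 13 hours, giving 8 of slack.
No other chain overtakes it, so the finish is 21 hours.

21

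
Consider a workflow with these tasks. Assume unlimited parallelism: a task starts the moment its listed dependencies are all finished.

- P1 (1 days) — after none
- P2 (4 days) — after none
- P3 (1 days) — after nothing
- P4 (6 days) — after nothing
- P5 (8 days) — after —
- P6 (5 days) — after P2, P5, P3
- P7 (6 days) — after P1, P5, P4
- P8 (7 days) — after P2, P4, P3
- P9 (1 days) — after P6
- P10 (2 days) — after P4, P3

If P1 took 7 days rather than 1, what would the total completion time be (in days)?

As given, the longest chain is P5→P6→P9 = 8+5+1 = 14, so the finish is 14 days.
P1 is off the critical path — its longest chain is 7 days, giving 7 of slack.
The critical path is still P5→P6→P9; finish is now 14 days.

14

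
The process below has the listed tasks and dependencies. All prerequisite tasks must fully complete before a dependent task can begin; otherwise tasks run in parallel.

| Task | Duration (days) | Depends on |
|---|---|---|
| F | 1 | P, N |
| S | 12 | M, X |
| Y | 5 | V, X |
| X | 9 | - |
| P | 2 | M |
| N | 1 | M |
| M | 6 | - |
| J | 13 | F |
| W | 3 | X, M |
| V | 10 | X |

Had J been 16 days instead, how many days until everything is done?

25

Baseline: X→V→Y = 9+10+5 = 24 → 24 days.
J is off the critical path — its longest chain is 22 days, giving 2 of slack.
New critical path: M→P→F→J = 6+2+1+16 = 25 ⇒ 25 days.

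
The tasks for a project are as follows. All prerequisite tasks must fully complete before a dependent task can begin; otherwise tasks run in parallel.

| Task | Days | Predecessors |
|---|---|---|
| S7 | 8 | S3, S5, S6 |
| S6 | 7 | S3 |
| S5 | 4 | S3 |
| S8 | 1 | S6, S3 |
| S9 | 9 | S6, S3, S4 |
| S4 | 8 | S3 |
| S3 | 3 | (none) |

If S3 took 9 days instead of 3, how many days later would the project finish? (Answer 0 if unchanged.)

6

The binding path is S3→S4→S9 = 3+8+9 = 20; finish at 20 days.
S3 lies on that path, so at 9 days the path becomes 26 days.
No other chain overtakes it, so the finish is 26 days.
Change in finish: 26 − 20 = +6 days.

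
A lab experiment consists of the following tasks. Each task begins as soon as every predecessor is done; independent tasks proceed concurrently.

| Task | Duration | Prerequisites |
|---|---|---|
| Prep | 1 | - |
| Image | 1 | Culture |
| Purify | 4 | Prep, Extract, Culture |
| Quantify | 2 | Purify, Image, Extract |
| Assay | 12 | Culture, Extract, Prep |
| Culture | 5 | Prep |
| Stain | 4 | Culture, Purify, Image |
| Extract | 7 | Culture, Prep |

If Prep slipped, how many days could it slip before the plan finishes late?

Critical path: Prep→Culture→Extract→Assay = 1+5+7+12 = 25, so the finish is 25 days.
The longest chain containing Prep totals 25 days.
Slack of Prep = 0 − 0 = 0 days.

0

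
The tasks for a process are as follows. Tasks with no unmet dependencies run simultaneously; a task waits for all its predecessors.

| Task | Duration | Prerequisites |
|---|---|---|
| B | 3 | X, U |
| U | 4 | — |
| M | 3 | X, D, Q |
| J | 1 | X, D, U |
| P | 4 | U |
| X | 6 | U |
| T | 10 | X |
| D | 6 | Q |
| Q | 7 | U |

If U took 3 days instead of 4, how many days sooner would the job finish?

Baseline: U→X→T = 4+6+10 = 20 → 20 days.
Since U is critical, the -1 change carries straight to that chain (now 19 days).
That remains the longest chain; total 19 days.
Change in finish: 19 − 20 = -1 days.

1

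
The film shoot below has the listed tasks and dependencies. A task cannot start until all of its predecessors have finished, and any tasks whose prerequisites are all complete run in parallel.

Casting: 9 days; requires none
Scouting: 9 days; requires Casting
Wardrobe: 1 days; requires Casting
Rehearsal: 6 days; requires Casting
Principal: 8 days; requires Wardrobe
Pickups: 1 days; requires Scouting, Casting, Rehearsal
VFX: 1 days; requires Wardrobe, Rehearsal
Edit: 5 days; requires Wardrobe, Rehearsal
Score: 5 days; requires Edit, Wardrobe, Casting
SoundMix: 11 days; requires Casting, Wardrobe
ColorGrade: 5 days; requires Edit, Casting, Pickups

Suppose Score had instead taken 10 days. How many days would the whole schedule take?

30

Critical path before the change: Casting→Rehearsal→Edit→Score = 9+6+5+5 = 25 giving 25 days.
Since Score is critical, the +5 change carries straight to that chain (now 30 days).
That remains the longest chain; total 30 days.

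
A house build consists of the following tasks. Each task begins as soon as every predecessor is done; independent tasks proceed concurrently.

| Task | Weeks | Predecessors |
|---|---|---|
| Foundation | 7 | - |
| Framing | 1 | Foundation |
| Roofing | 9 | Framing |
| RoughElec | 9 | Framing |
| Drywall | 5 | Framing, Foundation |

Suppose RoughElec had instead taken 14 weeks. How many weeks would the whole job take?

22

Critical path before the change: Foundation→Framing→RoughElec = 7+1+9 = 17 giving 17 weeks.
RoughElec lies on that path, so at 14 weeks the path becomes 22 weeks.
The critical path is still Foundation→Framing→RoughElec; finish is now 22 weeks.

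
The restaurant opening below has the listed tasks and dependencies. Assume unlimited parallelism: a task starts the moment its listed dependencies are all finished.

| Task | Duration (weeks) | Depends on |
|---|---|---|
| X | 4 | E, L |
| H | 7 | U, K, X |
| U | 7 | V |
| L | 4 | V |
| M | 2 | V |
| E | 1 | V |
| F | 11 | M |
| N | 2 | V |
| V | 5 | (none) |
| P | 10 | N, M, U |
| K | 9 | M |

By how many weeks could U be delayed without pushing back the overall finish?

1

The longest chain is V→M→K→H = 5+2+9+7 = 23; overall finish 23 weeks.
The longest chain containing U totals 22 weeks.
Slack of U = 6 − 5 = 1 week.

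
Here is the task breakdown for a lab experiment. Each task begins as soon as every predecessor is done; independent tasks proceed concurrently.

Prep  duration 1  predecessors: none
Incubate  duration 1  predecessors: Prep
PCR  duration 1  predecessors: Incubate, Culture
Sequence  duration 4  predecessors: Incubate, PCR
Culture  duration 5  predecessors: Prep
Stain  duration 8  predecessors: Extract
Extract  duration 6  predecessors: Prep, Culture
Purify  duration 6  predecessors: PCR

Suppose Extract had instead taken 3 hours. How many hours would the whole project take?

Critical path before the change: Prep→Culture→Extract→Stain = 1+5+6+8 = 20 giving 20 hours.
Extract lies on that path, so at 3 hours the path becomes 17 hours.
No other chain overtakes it, so the finish is 17 hours.

17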